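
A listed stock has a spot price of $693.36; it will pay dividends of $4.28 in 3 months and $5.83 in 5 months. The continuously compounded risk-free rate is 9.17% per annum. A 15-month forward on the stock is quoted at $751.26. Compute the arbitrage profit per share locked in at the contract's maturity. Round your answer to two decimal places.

PV(dividends) I = 4.28·e^(−0.0917·3/12) + 5.83·e^(−0.0917·5/12) = 9.7944
Fair forward F* = (S − I)·e^(rT) = (693.36 − 9.7944)·e^0.114625 = 683.5656 × 1.121453 = 766.5867
Market $751.26 < fair 766.5867: forward underpriced → reverse cash-and-carry (short the stock, invest proceeds at r, pay the dividends, go long the forward).
Profit at T = |F_mkt − F*| = |751.26 − 766.5867| = $15.33 per share

$15.33 per share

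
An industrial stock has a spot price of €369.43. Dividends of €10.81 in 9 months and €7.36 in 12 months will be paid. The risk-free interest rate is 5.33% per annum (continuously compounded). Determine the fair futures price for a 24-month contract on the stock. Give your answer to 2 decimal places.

€391.67

PV(dividends) I = 10.81·e^(−0.0533·9/12) + 7.36·e^(−0.0533·12/12)
I = 10.3864 + 6.9780 = 17.3644
F = (S − I)·e^(rT) = (369.43 − 17.3644) · e^(0.0533·24/12)
= 352.0656 · e^0.106600 = 352.0656 × 1.112489 = €391.67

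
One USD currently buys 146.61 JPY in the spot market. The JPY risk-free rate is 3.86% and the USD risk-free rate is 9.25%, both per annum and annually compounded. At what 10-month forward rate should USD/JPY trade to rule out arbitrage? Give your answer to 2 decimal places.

By covered interest parity, F = S · (1+r_JPY)^T / (1+r_USD)^T
= 146.61 × 1.032065 / 1.076510 = 146.61 × 0.958714
F = 140.56 JPY per USD

140.56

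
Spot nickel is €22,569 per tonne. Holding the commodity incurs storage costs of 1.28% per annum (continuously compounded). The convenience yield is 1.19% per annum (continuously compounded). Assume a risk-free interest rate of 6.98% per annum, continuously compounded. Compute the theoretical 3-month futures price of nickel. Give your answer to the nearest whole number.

Net carry = r + u − y = 0.0698 + 0.0128 − 0.0119 = 0.0707
F = S·e^((r+u−y)T) = 22569 · e^(0.0707 × 3/12) = 22569 · e^0.017675
= 22569 × 1.017832 = €22,971 per tonne

€22,971 per tonne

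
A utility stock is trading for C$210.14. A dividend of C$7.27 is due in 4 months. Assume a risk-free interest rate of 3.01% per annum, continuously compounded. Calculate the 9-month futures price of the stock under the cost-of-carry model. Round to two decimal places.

PV(dividends) I = 7.27·e^(−0.0301·4/12)
I = 7.1974
F = (S − I)·e^(rT) = (210.14 − 7.1974) · e^(0.0301·9/12)
= 202.9426 · e^0.022575 = 202.9426 × 1.022832 = C$207.58

C$207.58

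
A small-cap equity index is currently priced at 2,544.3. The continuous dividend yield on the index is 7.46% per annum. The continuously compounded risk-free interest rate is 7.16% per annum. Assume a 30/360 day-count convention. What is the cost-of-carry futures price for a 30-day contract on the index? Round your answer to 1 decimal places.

2,543.7

F = S·e^((r − q)T) = 2544.3 · e^((0.0716 − 0.0746) × 30/360)
= 2544.3 · e^-0.000250 = 2544.3 × 0.999750
F = 2,543.7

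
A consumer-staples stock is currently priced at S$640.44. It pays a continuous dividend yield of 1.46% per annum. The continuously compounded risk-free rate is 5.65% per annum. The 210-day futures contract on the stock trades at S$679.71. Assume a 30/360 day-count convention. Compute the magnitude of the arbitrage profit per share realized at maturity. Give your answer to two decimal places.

Fair futures: F* = S·e^(carry·T), with carry = (r − q) = 0.0565 − 0.0146 = 0.0419
F* = 640.44 · e^(0.0419 × 210/360) = 640.44 · e^0.024442 = 640.44 × 1.024743 = S$656.2864
Market S$679.71 > fair S$656.2864: forward overpriced → cash-and-carry (buy spot, short the forward).
At maturity, profit = |F_mkt − F*| = |679.71 − 656.2864| = S$23.42 per share

S$23.42 per share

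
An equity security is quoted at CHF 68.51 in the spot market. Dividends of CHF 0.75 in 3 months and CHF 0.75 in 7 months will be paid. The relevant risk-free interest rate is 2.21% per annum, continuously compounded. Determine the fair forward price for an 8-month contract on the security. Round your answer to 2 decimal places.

PV(dividends) I = 0.75·e^(−0.0221·3/12) + 0.75·e^(−0.0221·7/12)
I = 0.7459 + 0.7404 = 1.4863
F = (S − I)·e^(rT) = (68.51 − 1.4863) · e^(0.0221·8/12)
= 67.0237 · e^0.014733 = 67.0237 × 1.014842 = CHF 68.02

CHF 68.02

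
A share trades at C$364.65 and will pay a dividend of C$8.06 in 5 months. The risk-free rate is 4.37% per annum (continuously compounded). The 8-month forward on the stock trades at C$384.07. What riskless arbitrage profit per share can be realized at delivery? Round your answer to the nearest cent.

C$16.79 per share

PV(dividends) I = 8.06·e^(−0.0437·5/12) = 7.9146
Fair forward F* = (S − I)·e^(rT) = (364.65 − 7.9146)·e^0.029133 = 356.7354 × 1.029562 = 367.2812
Market C$384.07 > fair 367.2812: forward overpriced → cash-and-carry (borrow at r, buy the stock and collect the dividends, short the forward).
Profit at T = |F_mkt − F*| = |384.07 − 367.2812| = C$16.79 per share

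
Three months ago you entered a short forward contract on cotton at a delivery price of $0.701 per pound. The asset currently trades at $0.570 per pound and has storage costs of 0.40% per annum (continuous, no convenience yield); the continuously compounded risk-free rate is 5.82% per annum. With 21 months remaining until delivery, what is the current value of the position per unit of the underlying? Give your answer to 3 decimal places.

$0.059 per pound

Current fair forward for the remaining 21 months: F = S·e^((r + u)·T), (r + u) = 0.0582 + 0.0040 = 0.0622
F = 0.570 · e^(0.0622 × 21/12) = 0.570 × 1.114995 = 0.6355
Value of long forward = (F − K)·e^(−rT) = (0.6355 − 0.701) · e^(−0.0582·21/12)
= -0.0655 × 0.903165 = -0.059
Short position value = −(long value) = $0.059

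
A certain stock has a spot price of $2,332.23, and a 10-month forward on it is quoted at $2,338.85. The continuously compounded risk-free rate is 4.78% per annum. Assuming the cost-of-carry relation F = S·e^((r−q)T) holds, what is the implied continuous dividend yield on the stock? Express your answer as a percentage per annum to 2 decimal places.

From F = S·e^((r−q)T): (r − q) = ln(F/S)/T
ln(2338.85/2332.23) = ln(1.002838) = 0.002834
(r − q) = 0.002834 / (10/12) = 0.003401
q = r − ln(F/S)/T = 0.0478 − 0.003401 = 0.044399
q = 4.44%

4.44%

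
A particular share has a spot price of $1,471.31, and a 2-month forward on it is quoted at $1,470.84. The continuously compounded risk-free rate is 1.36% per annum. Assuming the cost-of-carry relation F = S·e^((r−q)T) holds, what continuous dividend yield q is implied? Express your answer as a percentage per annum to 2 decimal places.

1.55%

From F = S·e^((r−q)T): (r − q) = ln(F/S)/T
ln(1470.84/1471.31) = ln(0.999681) = -0.000319
(r − q) = -0.000319 / (2/12) = -0.001914
q = r − ln(F/S)/T = 0.0136 + 0.001914 = 0.015514
q = 1.55%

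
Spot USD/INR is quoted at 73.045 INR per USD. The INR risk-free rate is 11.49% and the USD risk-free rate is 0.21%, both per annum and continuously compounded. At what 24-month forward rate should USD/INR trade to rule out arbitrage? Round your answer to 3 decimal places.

F = S·e^((r_INR − r_USD)T) = 73.045 · e^((0.1149 − 0.0021) × 24/12)
= 73.045 · e^0.225600 = 73.045 × 1.253074
F = 91.531 INR per USD

91.531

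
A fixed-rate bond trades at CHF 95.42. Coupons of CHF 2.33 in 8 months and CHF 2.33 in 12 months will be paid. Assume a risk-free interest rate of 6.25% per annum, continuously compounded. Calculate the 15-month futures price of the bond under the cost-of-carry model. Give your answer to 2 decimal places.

CHF 98.39

PV(coupons) I = 2.33·e^(−0.0625·8/12) + 2.33·e^(−0.0625·12/12)
I = 2.2349 + 2.1888 = 4.4237
F = (S − I)·e^(rT) = (95.42 − 4.4237) · e^(0.0625·15/12)
= 90.9963 · e^0.078125 = 90.9963 × 1.081258 = CHF 98.39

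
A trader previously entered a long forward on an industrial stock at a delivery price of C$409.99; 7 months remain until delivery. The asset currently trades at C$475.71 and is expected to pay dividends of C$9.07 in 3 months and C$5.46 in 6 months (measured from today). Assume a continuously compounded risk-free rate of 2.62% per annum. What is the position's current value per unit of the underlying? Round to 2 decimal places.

PV(remaining dividends) I = 9.07·e^(−0.0262·3/12) + 5.46·e^(−0.0262·6/12) = 14.3997
Current forward F = (S − I)·e^(rT) = (475.71 − 14.3997)·e^(0.0262·7/12) = 461.3103 × 1.015401 = 468.4149
Value (long) = (F − K)·e^(−rT) = (468.4149 − 409.99) × 0.984833 = 57.5388
Value = C$57.54

C$57.54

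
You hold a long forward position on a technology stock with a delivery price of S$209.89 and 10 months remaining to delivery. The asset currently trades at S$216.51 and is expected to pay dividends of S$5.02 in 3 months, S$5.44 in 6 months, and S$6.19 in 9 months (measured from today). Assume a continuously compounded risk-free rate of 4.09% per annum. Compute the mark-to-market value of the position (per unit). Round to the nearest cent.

PV(remaining dividends) I = 5.02·e^(−0.0409·3/12) + 5.44·e^(−0.0409·6/12) + 6.19·e^(−0.0409·9/12) = 16.3018
Current forward F = (S − I)·e^(rT) = (216.51 − 16.3018)·e^(0.0409·10/12) = 200.2082 × 1.034671 = 207.1496
Value (long) = (F − K)·e^(−rT) = (207.1496 − 209.89) × 0.966491 = -2.6486
Value = -S$2.65

-S$2.65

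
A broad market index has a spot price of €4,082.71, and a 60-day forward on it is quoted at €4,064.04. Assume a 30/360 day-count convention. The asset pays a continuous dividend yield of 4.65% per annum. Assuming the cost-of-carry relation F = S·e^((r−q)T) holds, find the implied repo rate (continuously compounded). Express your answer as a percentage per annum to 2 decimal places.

1.90%

From F = S·e^((r−q)T): (r − q) = ln(F/S)/T
ln(4064.04/4082.71) = ln(0.995427) = -0.004583
(r − q) = -0.004583 / (60/360) = -0.027498
r = ln(F/S)/T + q = -0.027498 + 0.0465 = 0.019002
r = 1.90%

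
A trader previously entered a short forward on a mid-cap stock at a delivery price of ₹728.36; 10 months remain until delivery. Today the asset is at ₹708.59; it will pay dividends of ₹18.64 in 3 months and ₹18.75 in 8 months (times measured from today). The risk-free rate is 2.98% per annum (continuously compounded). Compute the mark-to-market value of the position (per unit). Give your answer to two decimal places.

₹38.79

PV(remaining dividends) I = 18.64·e^(−0.0298·3/12) + 18.75·e^(−0.0298·8/12) = 36.8828
Current forward F = (S − I)·e^(rT) = (708.59 − 36.8828)·e^(0.0298·10/12) = 671.7072 × 1.025144 = 688.5966
Value (long) = (F − K)·e^(−rT) = (688.5966 − 728.36) × 0.975472 = -38.7881
Short position value = −(long value) = ₹38.79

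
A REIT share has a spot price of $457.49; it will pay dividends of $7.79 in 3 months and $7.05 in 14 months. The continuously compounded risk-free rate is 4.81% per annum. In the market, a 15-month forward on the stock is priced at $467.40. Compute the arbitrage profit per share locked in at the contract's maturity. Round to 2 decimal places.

$3.19 per share

PV(dividends) I = 7.79·e^(−0.0481·3/12) + 7.05·e^(−0.0481·14/12) = 14.3622
Fair forward F* = (S − I)·e^(rT) = (457.49 − 14.3622)·e^0.060125 = 443.1278 × 1.061969 = 470.5880
Market $467.40 < fair 470.5880: forward underpriced → reverse cash-and-carry (short the stock, invest proceeds at r, pay the dividends, go long the forward).
Profit at T = |F_mkt − F*| = |467.40 − 470.5880| = $3.19 per share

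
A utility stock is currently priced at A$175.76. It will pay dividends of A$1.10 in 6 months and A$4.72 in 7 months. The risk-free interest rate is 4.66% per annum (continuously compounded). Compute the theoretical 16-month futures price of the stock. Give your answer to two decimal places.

PV(dividends) I = 1.10·e^(−0.0466·6/12) + 4.72·e^(−0.0466·7/12)
I = 1.0747 + 4.5934 = 5.6681
F = (S − I)·e^(rT) = (175.76 − 5.6681) · e^(0.0466·16/12)
= 170.0919 · e^0.062133 = 170.0919 × 1.064104 = A$181.00

A$181.00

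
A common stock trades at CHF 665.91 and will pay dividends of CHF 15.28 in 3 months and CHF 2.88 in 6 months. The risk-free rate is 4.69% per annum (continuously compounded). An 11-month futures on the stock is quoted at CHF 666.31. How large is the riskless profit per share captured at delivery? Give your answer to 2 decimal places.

PV(dividends) I = 15.28·e^(−0.0469·3/12) + 2.88·e^(−0.0469·6/12) = 17.9151
Fair futures F* = (S − I)·e^(rT) = (665.91 − 17.9151)·e^0.042992 = 647.9949 × 1.043930 = 676.4613
Market CHF 666.31 < fair 676.4613: forward underpriced → reverse cash-and-carry (short the stock, invest proceeds at r, pay the dividends, go long the forward).
Profit at T = |F_mkt − F*| = |666.31 − 676.4613| = CHF 10.15 per share

CHF 10.15 per share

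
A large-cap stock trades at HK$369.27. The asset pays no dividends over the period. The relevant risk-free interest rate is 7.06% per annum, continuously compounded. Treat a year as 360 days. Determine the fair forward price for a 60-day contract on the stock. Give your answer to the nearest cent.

F = S·e^(rT) = 369.27 · e^(0.0706 × 60/360)
= 369.27 · e^0.011767 = 369.27 × 1.011837
F = HK$373.64

HK$373.64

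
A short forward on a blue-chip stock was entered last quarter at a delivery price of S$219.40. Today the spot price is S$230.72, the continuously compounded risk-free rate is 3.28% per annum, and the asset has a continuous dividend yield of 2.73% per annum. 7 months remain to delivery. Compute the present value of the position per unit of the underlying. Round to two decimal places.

Current fair forward for the remaining 7 months: F = S·e^((r − q)·T), (r − q) = 0.0328 − 0.0273 = 0.0055
F = 230.72 · e^(0.0055 × 7/12) = 230.72 × 1.003213 = 231.4613
Value of long forward = (F − K)·e^(−rT) = (231.4613 − 219.40) · e^(−0.0328·7/12)
= 12.0613 × 0.981049 = 11.83
Short position value = −(long value) = -S$11.83

-S$11.83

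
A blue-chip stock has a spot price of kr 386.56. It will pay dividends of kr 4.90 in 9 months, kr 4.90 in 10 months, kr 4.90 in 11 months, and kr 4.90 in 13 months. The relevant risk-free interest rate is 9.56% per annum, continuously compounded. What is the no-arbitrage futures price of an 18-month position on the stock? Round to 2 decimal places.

PV(dividends) I = 4.90·e^(−0.0956·9/12) + 4.90·e^(−0.0956·10/12) + 4.90·e^(−0.0956·11/12) + 4.90·e^(−0.0956·13/12)
I = 4.5610 + 4.5248 + 4.4889 + 4.4179 = 17.9926
F = (S − I)·e^(rT) = (386.56 − 17.9926) · e^(0.0956·18/12)
= 368.5674 · e^0.143400 = 368.5674 × 1.154191 = kr 425.40

kr 425.40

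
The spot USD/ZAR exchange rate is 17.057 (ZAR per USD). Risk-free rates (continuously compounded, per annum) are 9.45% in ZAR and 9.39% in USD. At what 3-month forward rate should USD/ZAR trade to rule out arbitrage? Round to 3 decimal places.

17.060

F = S·e^((r_ZAR − r_USD)T) = 17.057 · e^((0.0945 − 0.0939) × 3/12)
= 17.057 · e^0.000150 = 17.057 × 1.000150
F = 17.060 ZAR per USD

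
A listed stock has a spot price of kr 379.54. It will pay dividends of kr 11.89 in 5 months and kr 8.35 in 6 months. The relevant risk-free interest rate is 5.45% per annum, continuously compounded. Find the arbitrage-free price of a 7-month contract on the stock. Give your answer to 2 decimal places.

PV(dividends) I = 11.89·e^(−0.0545·5/12) + 8.35·e^(−0.0545·6/12)
I = 11.6230 + 8.1255 = 19.7485
F = (S − I)·e^(rT) = (379.54 − 19.7485) · e^(0.0545·7/12)
= 359.7915 · e^0.031792 = 359.7915 × 1.032303 = kr 371.41

kr 371.41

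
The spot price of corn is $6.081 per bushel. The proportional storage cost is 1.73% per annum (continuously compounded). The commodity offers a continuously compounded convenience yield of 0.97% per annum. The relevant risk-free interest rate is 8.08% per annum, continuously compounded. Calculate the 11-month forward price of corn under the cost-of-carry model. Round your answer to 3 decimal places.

$6.594 per bushel

Net carry = r + u − y = 0.0808 + 0.0173 − 0.0097 = 0.0884
F = S·e^((r+u−y)T) = 6.081 · e^(0.0884 × 11/12) = 6.081 · e^0.081033
= 6.081 × 1.084407 = $6.594 per bushel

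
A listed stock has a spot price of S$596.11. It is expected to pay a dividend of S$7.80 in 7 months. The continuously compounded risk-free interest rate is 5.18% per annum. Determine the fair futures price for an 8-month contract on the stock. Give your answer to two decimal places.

S$609.22

PV(dividends) I = 7.80·e^(−0.0518·7/12)
I = 7.5678
F = (S − I)·e^(rT) = (596.11 − 7.5678) · e^(0.0518·8/12)
= 588.5422 · e^0.034533 = 588.5422 × 1.035136 = S$609.22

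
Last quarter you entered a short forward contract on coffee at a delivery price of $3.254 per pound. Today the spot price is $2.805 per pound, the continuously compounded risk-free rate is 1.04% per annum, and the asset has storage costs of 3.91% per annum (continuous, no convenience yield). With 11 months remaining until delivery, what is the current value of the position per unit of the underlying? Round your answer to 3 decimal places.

$0.316 per pound

Current fair forward for the remaining 11 months: F = S·e^((r + u)·T), (r + u) = 0.0104 + 0.0391 = 0.0495
F = 2.805 · e^(0.0495 × 11/12) = 2.805 × 1.046420 = 2.9352
Value of long forward = (F − K)·e^(−rT) = (2.9352 − 3.254) · e^(−0.0104·11/12)
= -0.3188 × 0.990512 = -0.316
Short position value = −(long value) = $0.316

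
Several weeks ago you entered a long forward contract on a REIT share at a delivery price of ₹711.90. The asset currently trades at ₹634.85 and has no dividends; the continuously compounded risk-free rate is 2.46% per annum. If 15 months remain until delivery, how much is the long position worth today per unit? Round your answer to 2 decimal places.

-₹55.49

Current fair forward for the remaining 15 months: F = S·e^(r·T), r = 0.0246
F = 634.85 · e^(0.0246 × 15/12) = 634.85 × 1.031228 = 654.6751
Value of long forward = (F − K)·e^(−rT) = (654.6751 − 711.90) · e^(−0.0246·15/12)
= -57.2249 × 0.969718 = -55.49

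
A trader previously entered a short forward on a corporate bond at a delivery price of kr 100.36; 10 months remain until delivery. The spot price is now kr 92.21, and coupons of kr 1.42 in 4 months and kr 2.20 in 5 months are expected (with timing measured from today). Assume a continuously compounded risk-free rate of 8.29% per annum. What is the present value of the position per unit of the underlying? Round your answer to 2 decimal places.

PV(remaining coupons) I = 1.42·e^(−0.0829·4/12) + 2.20·e^(−0.0829·5/12) = 3.5066
Current forward F = (S − I)·e^(rT) = (92.21 − 3.5066)·e^(0.0829·10/12) = 88.7034 × 1.071525 = 95.0479
Value (long) = (F − K)·e^(−rT) = (95.0479 − 100.36) × 0.933249 = -4.9575
Short position value = −(long value) = kr 4.96

kr 4.96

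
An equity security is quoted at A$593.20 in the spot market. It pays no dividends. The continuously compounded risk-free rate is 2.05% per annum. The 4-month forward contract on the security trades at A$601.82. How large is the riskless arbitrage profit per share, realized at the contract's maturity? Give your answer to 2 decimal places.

Fair forward: F* = S·e^(carry·T), with carry = r = 0.0205
F* = 593.20 · e^(0.0205 × 4/12) = 593.20 · e^0.006833 = 593.20 × 1.006856 = A$597.2670
Market A$601.82 > fair A$597.2670: forward overpriced → cash-and-carry (buy spot, short the forward).
At maturity, profit = |F_mkt − F*| = |601.82 − 597.2670| = A$4.55 per share

A$4.55 per share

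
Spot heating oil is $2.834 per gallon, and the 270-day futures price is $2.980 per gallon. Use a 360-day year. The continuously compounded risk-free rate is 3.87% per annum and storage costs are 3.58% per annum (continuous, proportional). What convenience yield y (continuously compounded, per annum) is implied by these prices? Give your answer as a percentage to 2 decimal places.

F = S·e^((r+u−y)T) ⇒ (r+u−y) = ln(F/S)/T
ln(2.980/2.834) = 0.050234; /T ⇒ 0.066979
y = r + u − ln(F/S)/T = 0.0387 + 0.0358 − 0.066979 = 0.007521
y = 0.75%

0.75%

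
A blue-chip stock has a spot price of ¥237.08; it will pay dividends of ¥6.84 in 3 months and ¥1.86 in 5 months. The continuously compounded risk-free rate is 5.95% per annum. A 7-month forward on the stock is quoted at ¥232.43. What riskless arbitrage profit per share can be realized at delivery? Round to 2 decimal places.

¥4.17 per share

PV(dividends) I = 6.84·e^(−0.0595·3/12) + 1.86·e^(−0.0595·5/12) = 8.5535
Fair forward F* = (S − I)·e^(rT) = (237.08 − 8.5535)·e^0.034708 = 228.5265 × 1.035317 = 236.5974
Market ¥232.43 < fair 236.5974: forward underpriced → reverse cash-and-carry (short the stock, invest proceeds at r, pay the dividends, go long the forward).
Profit at T = |F_mkt − F*| = |232.43 − 236.5974| = ¥4.17 per share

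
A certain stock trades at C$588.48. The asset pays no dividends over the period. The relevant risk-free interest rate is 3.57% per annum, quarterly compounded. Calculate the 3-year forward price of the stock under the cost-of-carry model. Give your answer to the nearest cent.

F = S · (1+r/4)^(4T)
= 588.48 × 1.112517
F = C$654.69

C$654.69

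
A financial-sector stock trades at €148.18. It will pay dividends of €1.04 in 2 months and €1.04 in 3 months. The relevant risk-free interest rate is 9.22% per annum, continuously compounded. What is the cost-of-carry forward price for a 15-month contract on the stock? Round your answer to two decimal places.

€163.99

PV(dividends) I = 1.04·e^(−0.0922·2/12) + 1.04·e^(−0.0922·3/12)
I = 1.0241 + 1.0163 = 2.0404
F = (S − I)·e^(rT) = (148.18 − 2.0404) · e^(0.0922·15/12)
= 146.1396 · e^0.115250 = 146.1396 × 1.122154 = €163.99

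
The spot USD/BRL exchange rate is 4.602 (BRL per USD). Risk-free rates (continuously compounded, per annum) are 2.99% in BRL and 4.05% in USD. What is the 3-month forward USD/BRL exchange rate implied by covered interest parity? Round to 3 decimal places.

4.590

F = S·e^((r_BRL − r_USD)T) = 4.602 · e^((0.0299 − 0.0405) × 3/12)
= 4.602 · e^-0.002650 = 4.602 × 0.997354
F = 4.590 BRL per USD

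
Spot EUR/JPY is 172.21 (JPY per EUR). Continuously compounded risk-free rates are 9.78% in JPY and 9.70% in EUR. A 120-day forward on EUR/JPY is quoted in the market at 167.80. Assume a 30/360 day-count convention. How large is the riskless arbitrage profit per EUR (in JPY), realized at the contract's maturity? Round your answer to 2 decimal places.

4.46 per EUR (in JPY)

Fair forward: F* = S·e^(carry·T), with carry = (r_JPY − r_EUR) = 0.0978 − 0.0970 = 0.0008
F* = 172.21 · e^(0.0008 × 120/360) = 172.21 · e^0.000267 = 172.21 × 1.000267 = 172.2560
Market 167.80 < fair 172.2560: forward underpriced → reverse cash-and-carry (short spot, go long the forward).
At maturity, profit = |F_mkt − F*| = |167.80 − 172.2560| = 4.46 per EUR (in JPY)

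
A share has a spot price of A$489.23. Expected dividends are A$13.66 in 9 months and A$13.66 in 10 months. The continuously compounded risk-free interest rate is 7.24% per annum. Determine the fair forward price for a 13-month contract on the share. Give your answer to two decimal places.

A$501.24

PV(dividends) I = 13.66·e^(−0.0724·9/12) + 13.66·e^(−0.0724·10/12)
I = 12.9380 + 12.8602 = 25.7982
F = (S − I)·e^(rT) = (489.23 − 25.7982) · e^(0.0724·13/12)
= 463.4318 · e^0.078433 = 463.4318 × 1.081591 = A$501.24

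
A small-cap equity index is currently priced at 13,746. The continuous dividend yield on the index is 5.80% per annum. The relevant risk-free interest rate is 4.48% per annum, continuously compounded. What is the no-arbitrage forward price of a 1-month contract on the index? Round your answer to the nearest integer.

F = S·e^((r − q)T) = 13746 · e^((0.0448 − 0.0580) × 1/12)
= 13746 · e^-0.001100 = 13746 × 0.998901
F = 13,731

13,731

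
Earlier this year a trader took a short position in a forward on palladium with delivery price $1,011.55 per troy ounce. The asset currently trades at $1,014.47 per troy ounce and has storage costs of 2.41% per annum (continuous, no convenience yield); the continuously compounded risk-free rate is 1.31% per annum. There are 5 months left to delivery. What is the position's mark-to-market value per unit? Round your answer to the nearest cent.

Current fair forward for the remaining 5 months: F = S·e^((r + u)·T), (r + u) = 0.0131 + 0.0241 = 0.0372
F = 1014.47 · e^(0.0372 × 5/12) = 1014.47 × 1.01562075 = 1030.3168
Value of long forward = (F − K)·e^(−rT) = (1030.3168 − 1011.55) · e^(−0.0131·5/12)
= 18.7668 × 0.99455654 = 18.66
Short position value = −(long value) = -$18.66

-$18.66 per troy ounce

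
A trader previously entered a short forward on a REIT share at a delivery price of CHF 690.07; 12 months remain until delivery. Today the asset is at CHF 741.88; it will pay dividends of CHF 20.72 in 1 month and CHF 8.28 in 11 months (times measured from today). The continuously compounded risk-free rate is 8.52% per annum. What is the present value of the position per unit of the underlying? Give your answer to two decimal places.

PV(remaining dividends) I = 20.72·e^(−0.0852·1/12) + 8.28·e^(−0.0852·11/12) = 28.2313
Current forward F = (S − I)·e^(rT) = (741.88 − 28.2313)·e^(0.0852·12/12) = 713.6487 × 1.088935 = 777.1170
Value (long) = (F − K)·e^(−rT) = (777.1170 − 690.07) × 0.918329 = 79.9378
Short position value = −(long value) = -CHF 79.94

-CHF 79.94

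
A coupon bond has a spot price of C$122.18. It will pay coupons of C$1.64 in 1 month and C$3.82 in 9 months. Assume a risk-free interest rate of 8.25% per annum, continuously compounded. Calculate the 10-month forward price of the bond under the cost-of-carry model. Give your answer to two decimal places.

C$125.28

PV(coupons) I = 1.64·e^(−0.0825·1/12) + 3.82·e^(−0.0825·9/12)
I = 1.6288 + 3.5908 = 5.2196
F = (S − I)·e^(rT) = (122.18 − 5.2196) · e^(0.0825·10/12)
= 116.9604 · e^0.068750 = 116.9604 × 1.071168 = C$125.28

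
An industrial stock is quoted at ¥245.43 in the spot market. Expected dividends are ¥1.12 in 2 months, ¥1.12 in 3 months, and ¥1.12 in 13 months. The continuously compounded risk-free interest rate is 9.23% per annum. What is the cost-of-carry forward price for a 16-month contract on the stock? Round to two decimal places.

¥273.94

PV(dividends) I = 1.12·e^(−0.0923·2/12) + 1.12·e^(−0.0923·3/12) + 1.12·e^(−0.0923·13/12)
I = 1.1029 + 1.0945 + 1.0134 = 3.2108
F = (S − I)·e^(rT) = (245.43 − 3.2108) · e^(0.0923·16/12)
= 242.2192 · e^0.123067 = 242.2192 × 1.130960 = ¥273.94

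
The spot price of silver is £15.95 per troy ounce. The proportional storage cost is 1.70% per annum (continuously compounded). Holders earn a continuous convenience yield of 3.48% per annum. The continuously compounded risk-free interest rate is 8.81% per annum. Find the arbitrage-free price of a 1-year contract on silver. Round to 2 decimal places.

Net carry = r + u − y = 0.0881 + 0.0170 − 0.0348 = 0.0703
F = S·e^((r+u−y)T) = 15.95 · e^(0.0703 × 1) = 15.95 · e^0.070300
= 15.95 × 1.072830 = £17.11 per troy ounce

£17.11 per troy ounce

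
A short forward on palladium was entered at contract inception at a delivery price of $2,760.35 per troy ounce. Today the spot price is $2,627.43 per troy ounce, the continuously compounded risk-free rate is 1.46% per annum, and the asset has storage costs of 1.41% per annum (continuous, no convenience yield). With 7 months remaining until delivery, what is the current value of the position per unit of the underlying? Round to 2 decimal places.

Current fair forward for the remaining 7 months: F = S·e^((r + u)·T), (r + u) = 0.0146 + 0.0141 = 0.0287
F = 2627.43 · e^(0.0287 × 7/12) = 2627.43 × 1.01688259 = 2671.7878
Value of long forward = (F − K)·e^(−rT) = (2671.7878 − 2760.35) · e^(−0.0146·7/12)
= -88.5622 × 0.99151950 = -87.81
Short position value = −(long value) = $87.81

$87.81 per troy ounce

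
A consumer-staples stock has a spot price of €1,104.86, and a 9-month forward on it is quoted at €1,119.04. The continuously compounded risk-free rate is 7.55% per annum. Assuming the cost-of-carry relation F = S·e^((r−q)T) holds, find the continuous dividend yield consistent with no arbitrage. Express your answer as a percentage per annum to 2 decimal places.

From F = S·e^((r−q)T): (r − q) = ln(F/S)/T
ln(1119.04/1104.86) = ln(1.012834) = 0.012752
(r − q) = 0.012752 / (9/12) = 0.017003
q = r − ln(F/S)/T = 0.0755 − 0.017003 = 0.058497
q = 5.85%

5.85%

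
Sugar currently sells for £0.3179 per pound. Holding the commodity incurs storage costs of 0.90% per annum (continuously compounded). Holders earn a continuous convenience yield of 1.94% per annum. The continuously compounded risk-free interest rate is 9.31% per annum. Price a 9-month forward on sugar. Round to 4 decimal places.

Net carry = r + u − y = 0.0931 + 0.0090 − 0.0194 = 0.0827
F = S·e^((r+u−y)T) = 0.3179 · e^(0.0827 × 9/12) = 0.3179 · e^0.062025
= 0.3179 × 1.063989 = £0.3382 per pound

£0.3382 per pound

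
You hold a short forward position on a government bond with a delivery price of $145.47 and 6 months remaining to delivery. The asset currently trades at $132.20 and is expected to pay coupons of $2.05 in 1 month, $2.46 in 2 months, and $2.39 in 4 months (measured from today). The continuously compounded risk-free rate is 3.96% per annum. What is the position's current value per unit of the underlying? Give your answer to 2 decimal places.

PV(remaining coupons) I = 2.05·e^(−0.0396·1/12) + 2.46·e^(−0.0396·2/12) + 2.39·e^(−0.0396·4/12) = 6.8457
Current forward F = (S − I)·e^(rT) = (132.20 − 6.8457)·e^(0.0396·6/12) = 125.3543 × 1.019997 = 127.8610
Value (long) = (F − K)·e^(−rT) = (127.8610 − 145.47) × 0.980395 = -17.2638
Short position value = −(long value) = $17.26

$17.26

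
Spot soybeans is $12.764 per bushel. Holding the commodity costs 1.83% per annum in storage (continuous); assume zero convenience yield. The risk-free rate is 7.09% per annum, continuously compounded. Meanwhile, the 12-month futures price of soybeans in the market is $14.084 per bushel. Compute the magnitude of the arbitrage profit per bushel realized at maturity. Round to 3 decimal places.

$0.129 per bushel

Fair futures: F* = S·e^(carry·T), with carry = (r + u) = 0.0709 + 0.0183 = 0.0892
F* = 12.764 · e^(0.0892 × 12/12) = 12.764 · e^0.089200 = 12.764 × 1.093299 = $13.9549
Market $14.084 > fair $13.9549: forward overpriced → cash-and-carry (buy spot, short the forward).
At maturity, profit = |F_mkt − F*| = |14.084 − 13.9549| = $0.129 per bushel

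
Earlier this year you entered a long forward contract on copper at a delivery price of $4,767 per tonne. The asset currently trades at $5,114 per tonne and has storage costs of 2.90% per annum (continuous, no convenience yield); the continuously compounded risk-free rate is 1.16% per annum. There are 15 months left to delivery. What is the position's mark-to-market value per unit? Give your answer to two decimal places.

$604.41 per tonne

Current fair forward for the remaining 15 months: F = S·e^((r + u)·T), (r + u) = 0.0116 + 0.0290 = 0.0406
F = 5114 · e^(0.0406 × 15/12) = 5114 × 1.05205985 = 5380.2341
Value of long forward = (F − K)·e^(−rT) = (5380.2341 − 4767) · e^(−0.0116·15/12)
= 613.2341 × 0.98560462 = 604.41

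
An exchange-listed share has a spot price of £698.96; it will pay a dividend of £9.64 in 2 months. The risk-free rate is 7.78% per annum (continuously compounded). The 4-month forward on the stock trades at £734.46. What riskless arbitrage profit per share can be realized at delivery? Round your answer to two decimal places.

PV(dividends) I = 9.64·e^(−0.0778·2/12) = 9.5158
Fair forward F* = (S − I)·e^(rT) = (698.96 − 9.5158)·e^0.025933 = 689.4442 × 1.026272 = 707.5573
Market £734.46 > fair 707.5573: forward overpriced → cash-and-carry (borrow at r, buy the stock and collect the dividends, short the forward).
Profit at T = |F_mkt − F*| = |734.46 − 707.5573| = £26.90 per share

£26.90 per share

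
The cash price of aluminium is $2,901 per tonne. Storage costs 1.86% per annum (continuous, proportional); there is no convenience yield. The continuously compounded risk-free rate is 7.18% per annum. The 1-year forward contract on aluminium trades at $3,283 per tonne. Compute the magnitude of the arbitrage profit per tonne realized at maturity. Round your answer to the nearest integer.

Fair forward: F* = S·e^(carry·T), with carry = (r + u) = 0.0718 + 0.0186 = 0.0904
F* = 2901 · e^(0.0904 × 1) = 2901 · e^0.090400 = 2901 × 1.094612 = $3175.4694
Market $3283 > fair $3175.4694: forward overpriced → cash-and-carry (buy spot, short the forward).
At maturity, profit = |F_mkt − F*| = |3283 − 3175.4694| = $108 per tonne

$108 per tonne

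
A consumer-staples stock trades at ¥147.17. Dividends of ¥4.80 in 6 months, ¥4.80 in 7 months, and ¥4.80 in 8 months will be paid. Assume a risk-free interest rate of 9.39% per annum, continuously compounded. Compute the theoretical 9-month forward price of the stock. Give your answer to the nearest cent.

¥143.28

PV(dividends) I = 4.80·e^(−0.0939·6/12) + 4.80·e^(−0.0939·7/12) + 4.80·e^(−0.0939·8/12)
I = 4.5798 + 4.5442 + 4.5087 = 13.6327
F = (S − I)·e^(rT) = (147.17 − 13.6327) · e^(0.0939·9/12)
= 133.5373 · e^0.070425 = 133.5373 × 1.072964 = ¥143.28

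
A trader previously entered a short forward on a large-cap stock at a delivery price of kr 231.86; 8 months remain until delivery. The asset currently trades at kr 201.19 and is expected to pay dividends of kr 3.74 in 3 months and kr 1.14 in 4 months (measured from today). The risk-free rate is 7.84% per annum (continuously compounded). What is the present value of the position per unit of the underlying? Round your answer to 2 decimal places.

kr 23.64

PV(remaining dividends) I = 3.74·e^(−0.0784·3/12) + 1.14·e^(−0.0784·4/12) = 4.7780
Current forward F = (S − I)·e^(rT) = (201.19 − 4.7780)·e^(0.0784·8/12) = 196.4120 × 1.053657 = 206.9509
Value (long) = (F − K)·e^(−rT) = (206.9509 − 231.86) × 0.949076 = -23.6406
Short position value = −(long value) = kr 23.64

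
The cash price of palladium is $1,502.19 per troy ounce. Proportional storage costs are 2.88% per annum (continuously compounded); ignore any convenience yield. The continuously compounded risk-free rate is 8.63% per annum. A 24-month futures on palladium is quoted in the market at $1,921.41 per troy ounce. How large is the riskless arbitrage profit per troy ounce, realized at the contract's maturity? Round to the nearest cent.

$30.38 per troy ounce

Fair futures: F* = S·e^(carry·T), with carry = (r + u) = 0.0863 + 0.0288 = 0.1151
F* = 1502.19 · e^(0.1151 × 24/12) = 1502.19 · e^0.23020000 = 1502.19 × 1.25885176 = $1891.0345
Market $1921.41 > fair $1891.0345: forward overpriced → cash-and-carry (buy spot, short the forward).
At maturity, profit = |F_mkt − F*| = |1921.41 − 1891.0345| = $30.38 per troy ounce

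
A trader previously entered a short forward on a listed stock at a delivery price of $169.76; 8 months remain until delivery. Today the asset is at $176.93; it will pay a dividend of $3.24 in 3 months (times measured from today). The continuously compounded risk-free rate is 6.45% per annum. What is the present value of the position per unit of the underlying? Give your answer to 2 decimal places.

PV(remaining dividends) I = 3.24·e^(−0.0645·3/12) = 3.1882
Current forward F = (S − I)·e^(rT) = (176.93 − 3.1882)·e^(0.0645·8/12) = 173.7418 × 1.043938 = 181.3757
Value (long) = (F − K)·e^(−rT) = (181.3757 − 169.76) × 0.957911 = 11.1268
Short position value = −(long value) = -$11.13

-$11.13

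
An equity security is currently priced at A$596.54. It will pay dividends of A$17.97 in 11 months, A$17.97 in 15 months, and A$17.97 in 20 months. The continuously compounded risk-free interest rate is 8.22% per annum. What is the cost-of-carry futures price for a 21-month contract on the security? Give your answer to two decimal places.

A$632.77

PV(dividends) I = 17.97·e^(−0.0822·11/12) + 17.97·e^(−0.0822·15/12) + 17.97·e^(−0.0822·20/12)
I = 16.6657 + 16.2153 + 15.6693 = 48.5503
F = (S − I)·e^(rT) = (596.54 − 48.5503) · e^(0.0822·21/12)
= 547.9897 · e^0.143850 = 547.9897 × 1.154711 = A$632.77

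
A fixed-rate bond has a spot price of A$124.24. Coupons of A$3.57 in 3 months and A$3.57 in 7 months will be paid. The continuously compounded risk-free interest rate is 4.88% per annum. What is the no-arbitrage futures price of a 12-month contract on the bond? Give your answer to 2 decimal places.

A$123.11

PV(coupons) I = 3.57·e^(−0.0488·3/12) + 3.57·e^(−0.0488·7/12)
I = 3.5267 + 3.4698 = 6.9965
F = (S − I)·e^(rT) = (124.24 − 6.9965) · e^(0.0488·12/12)
= 117.2435 · e^0.048800 = 117.2435 × 1.050010 = A$123.11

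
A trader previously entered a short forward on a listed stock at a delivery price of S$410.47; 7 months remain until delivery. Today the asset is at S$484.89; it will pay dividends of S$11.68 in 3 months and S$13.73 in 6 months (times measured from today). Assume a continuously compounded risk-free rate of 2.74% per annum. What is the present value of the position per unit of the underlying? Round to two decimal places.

-S$55.79

PV(remaining dividends) I = 11.68·e^(−0.0274·3/12) + 13.73·e^(−0.0274·6/12) = 25.1434
Current forward F = (S − I)·e^(rT) = (484.89 − 25.1434)·e^(0.0274·7/12) = 459.7466 × 1.016112 = 467.1540
Value (long) = (F − K)·e^(−rT) = (467.1540 − 410.47) × 0.984144 = 55.7852
Short position value = −(long value) = -S$55.79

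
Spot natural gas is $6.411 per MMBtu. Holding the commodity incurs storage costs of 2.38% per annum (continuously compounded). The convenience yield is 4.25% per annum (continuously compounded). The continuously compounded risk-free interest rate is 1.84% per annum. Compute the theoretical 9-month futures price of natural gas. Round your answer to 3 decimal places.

$6.410 per MMBtu

Net carry = r + u − y = 0.0184 + 0.0238 − 0.0425 = -0.0003
F = S·e^((r+u−y)T) = 6.411 · e^(-0.0003 × 9/12) = 6.411 · e^-0.000225
= 6.411 × 0.999775 = $6.410 per MMBtu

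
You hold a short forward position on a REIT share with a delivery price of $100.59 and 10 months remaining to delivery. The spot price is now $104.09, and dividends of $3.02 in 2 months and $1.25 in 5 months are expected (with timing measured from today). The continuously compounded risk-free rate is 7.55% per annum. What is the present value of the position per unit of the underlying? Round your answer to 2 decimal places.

PV(remaining dividends) I = 3.02·e^(−0.0755·2/12) + 1.25·e^(−0.0755·5/12) = 4.1935
Current forward F = (S − I)·e^(rT) = (104.09 − 4.1935)·e^(0.0755·10/12) = 99.8965 × 1.064938 = 106.3836
Value (long) = (F − K)·e^(−rT) = (106.3836 − 100.59) × 0.939022 = 5.4403
Short position value = −(long value) = -$5.44

-$5.44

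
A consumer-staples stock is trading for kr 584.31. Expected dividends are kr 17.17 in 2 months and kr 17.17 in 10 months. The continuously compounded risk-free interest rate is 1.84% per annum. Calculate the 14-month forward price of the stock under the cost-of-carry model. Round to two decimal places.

kr 562.22

PV(dividends) I = 17.17·e^(−0.0184·2/12) + 17.17·e^(−0.0184·10/12)
I = 17.1174 + 16.9087 = 34.0261
F = (S − I)·e^(rT) = (584.31 − 34.0261) · e^(0.0184·14/12)
= 550.2839 · e^0.021467 = 550.2839 × 1.021699 = kr 562.22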